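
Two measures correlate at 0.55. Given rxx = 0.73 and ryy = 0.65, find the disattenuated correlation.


r_corrected = rxy / sqrt(rxx * ryy)
= 0.55 / sqrt(0.73 * 0.65)
= 0.55 / sqrt(0.4745)
= 0.55 / 0.68884
r_corrected = 0.7984

0.7984


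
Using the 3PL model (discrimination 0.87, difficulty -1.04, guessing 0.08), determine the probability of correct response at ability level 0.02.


logit = 0.87*(0.02 - -1.04) = 0.9222
P* = 1/(1 + exp(-0.9222)) = 0.7155
P = 0.08 + (1 - 0.08) * 0.7155
P = 0.7383

0.7383


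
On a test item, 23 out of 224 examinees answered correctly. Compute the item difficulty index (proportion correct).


Item difficulty p = number correct / total examinees
p = 23 / 224
p = 0.1027

0.1027


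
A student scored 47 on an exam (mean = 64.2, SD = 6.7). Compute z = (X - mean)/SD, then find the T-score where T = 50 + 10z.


z = (X - mean) / SD = (47 - 64.2) / 6.7
z = -17.2 / 6.7
z = -2.5672
T-score = T = 50 + 10z
Carry z at full precision (z = -17.2 / 6.7) into the conversion:
T-score = 50 + 10 * (-17.2 / 6.7) = 50 + -172 / 6.7
T-score = 50 + -25.6716
T-score = 24.3284

24.3284


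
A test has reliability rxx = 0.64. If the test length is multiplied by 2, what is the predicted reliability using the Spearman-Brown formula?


r_new = (n * rxx) / (1 + (n-1) * rxx)
r_new = (2 * 0.64) / (1 + 1 * 0.64)
r_new = 1.28 / 1.64
r_new = 0.7805

0.7805


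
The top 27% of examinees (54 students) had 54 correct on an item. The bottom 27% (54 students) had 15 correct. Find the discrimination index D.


p_upper = 54/54 = 1.0
p_lower = 15/54 = 0.2778
D = 1.0 - 0.2778 = 0.7222

0.7222


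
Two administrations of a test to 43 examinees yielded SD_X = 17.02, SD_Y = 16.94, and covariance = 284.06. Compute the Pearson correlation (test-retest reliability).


r = cov(X,Y) / (SD_X * SD_Y)
r = 284.06 / (17.02 * 16.94)
r = 284.06 / 288.3188
r = 0.9852

0.9852


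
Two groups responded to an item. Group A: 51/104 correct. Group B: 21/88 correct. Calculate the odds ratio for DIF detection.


Odds_A = 51/53 = 0.9623
Odds_B = 21/67 = 0.3134
OR = Odds_A / Odds_B = 0.9623 / 0.3134
Exactly, OR = (51 * 67) / (53 * 21) = 3417 / 1113
OR = 3.0701

3.0701


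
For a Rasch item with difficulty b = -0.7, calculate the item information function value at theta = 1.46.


P = 1/(1+exp(-(1.46--0.7))) = 0.8966
I = P*(1-P) = 0.8966 * 0.1034
I = 0.0927

0.0927


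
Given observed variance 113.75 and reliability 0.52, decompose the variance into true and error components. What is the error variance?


var_true = rxx * var_obs = 0.52 * 113.75 = 59.15
var_error = var_obs - var_true
var_error = 113.75 - 59.15
var_error = 54.6

54.6


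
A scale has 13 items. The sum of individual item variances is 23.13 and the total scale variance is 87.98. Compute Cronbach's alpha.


alpha = (k/(k-1)) * (1 - sum(si^2)/s_total^2)
= (13/12) * (1 - 23.13/87.98)
alpha = 0.7985

0.7985


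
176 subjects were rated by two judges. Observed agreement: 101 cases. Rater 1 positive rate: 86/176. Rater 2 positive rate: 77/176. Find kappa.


P_o = 101/176 = 0.573864
P_e = (86*77 + 90*99) / 30976 = 0.50142
kappa = (P_o - P_e) / (1 - P_e)
kappa = (0.573864 - 0.50142) / (1 - 0.50142)
kappa = 0.1453

0.1453


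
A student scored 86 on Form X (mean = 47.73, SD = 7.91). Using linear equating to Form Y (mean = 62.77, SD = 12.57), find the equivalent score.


slope = SD_Y / SD_X = 12.57 / 7.91 ~ 1.5891
intercept = mean_Y - slope * mean_X = 62.77 - (12.57 / 7.91) * 47.73 ~ -13.0791
Y = slope * X + intercept. To avoid rounding drift from the rounded slope/intercept, evaluate the equivalent form Y = mean_Y + SD_Y * (X - mean_X) / SD_X at full precision:
Y = 62.77 + 12.57 * (86 - 47.73) / 7.91
Y = 62.77 + 12.57 * 38.27 / 7.91
Y = 62.77 + 481.0539 / 7.91
Y = 62.77 + 60.8159
Y = 123.5859

123.5859


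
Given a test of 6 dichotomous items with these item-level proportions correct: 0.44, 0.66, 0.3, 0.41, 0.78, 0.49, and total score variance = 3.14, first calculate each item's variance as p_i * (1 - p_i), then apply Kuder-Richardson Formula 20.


For each item, compute p_i * q_i:
  Item 1: 0.44 * 0.56 = 0.2464
  Item 2: 0.66 * 0.34 = 0.2244
  Item 3: 0.3 * 0.7 = 0.21
  Item 4: 0.41 * 0.59 = 0.2419
  Item 5: 0.78 * 0.22 = 0.1716
  Item 6: 0.49 * 0.51 = 0.2499
Sum(p_i * q_i) = 0.2464 + 0.2244 + 0.21 + 0.2419 + 0.1716 + 0.2499 = 1.3442
KR-20 = (k/(k-1)) * (1 - Sum(p_i*q_i) / Var_total)
= (6/5) * (1 - 1.3442/3.14)
= 1.2 * 0.5719
KR-20 = 0.6863

0.6863


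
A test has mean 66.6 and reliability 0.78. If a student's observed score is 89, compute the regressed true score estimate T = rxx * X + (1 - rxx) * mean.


T_est = rxx * X + (1 - rxx) * mean
T_est = 0.78 * 89 + 0.22 * 66.6
T_est = 69.42 + 14.652
T_est = 84.072

84.072


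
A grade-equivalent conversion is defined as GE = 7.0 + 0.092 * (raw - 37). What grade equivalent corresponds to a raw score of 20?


raw - median = 20 - 37 = -17
slope * diff = 0.092 * -17 = -1.564
GE = 7.0 + -1.564
GE = 5.436

5.436


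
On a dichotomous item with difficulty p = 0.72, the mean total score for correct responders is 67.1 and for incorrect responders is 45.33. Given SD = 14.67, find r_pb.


q = 1 - p = 0.28
rpb = ((M1 - M0) / SD) * sqrt(p * q)
rpb = ((67.1 - 45.33) / 14.67) * sqrt(0.72 * 0.28)
rpb = 0.6663

0.6663


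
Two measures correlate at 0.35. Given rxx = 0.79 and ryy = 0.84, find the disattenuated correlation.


r_corrected = rxy / sqrt(rxx * ryy)
= 0.35 / sqrt(0.79 * 0.84)
= 0.35 / sqrt(0.6636)
= 0.35 / 0.814616
r_corrected = 0.4297

0.4297


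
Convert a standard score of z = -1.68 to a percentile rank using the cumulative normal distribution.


CDF(z) = 0.5 * (1 + erf(z/sqrt(2)))
erf(-1.1879) = -0.907
CDF = 0.0465
Percentile rank = 0.0465 * 100 = 4.65

4.65


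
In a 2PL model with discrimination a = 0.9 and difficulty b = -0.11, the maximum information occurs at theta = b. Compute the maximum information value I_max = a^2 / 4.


For 2PL, max info at theta = b = -0.11
I_max = a^2 / 4 = 0.9^2 / 4
= 0.81 / 4
I_max = 0.2025

0.2025


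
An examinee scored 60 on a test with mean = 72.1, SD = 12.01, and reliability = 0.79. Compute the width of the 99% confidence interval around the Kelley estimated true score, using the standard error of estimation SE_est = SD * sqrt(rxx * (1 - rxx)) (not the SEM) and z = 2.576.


True score estimate = 0.79*60 + 0.21*72.1 = 62.541
SE_est = SD * sqrt(rxx * (1 - rxx)) = 12.01 * sqrt(0.79 * 0.21) = 12.01 * sqrt(0.1659) = 4.891772
CI = T_est +/- z * SE_est, so width = 2 * z * SE_est = 2 * 2.576 * 4.891772
Width = 25.2024

25.2024


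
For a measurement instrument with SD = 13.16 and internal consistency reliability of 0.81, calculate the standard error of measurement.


SEM = SD * sqrt(1 - rxx)
SEM = 13.16 * sqrt(1 - 0.81)
SEM = 13.16 * sqrt(0.19) = 13.16 * 0.43589
SEM = 5.7363

5.7363


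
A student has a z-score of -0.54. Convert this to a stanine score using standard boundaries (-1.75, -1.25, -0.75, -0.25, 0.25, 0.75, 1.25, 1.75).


Stanine boundaries: [-1.75, -1.25, -0.75, -0.25, 0.25, 0.75, 1.25, 1.75]
z = -0.54
Check each boundary:
  z >= -1.75 -> could be stanine 2
  z >= -1.25 -> could be stanine 3
  z >= -0.75 -> could be stanine 4
  z < -0.25
  z < 0.25
  z < 0.75
  z < 1.25
  z < 1.75
Highest qualifying boundary gives stanine = 4

4


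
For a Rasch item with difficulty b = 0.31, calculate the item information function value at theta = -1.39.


P = 1/(1+exp(-(-1.39-0.31))) = 0.1545
I = P*(1-P) = 0.1545 * 0.8455
I = 0.1306

0.1306


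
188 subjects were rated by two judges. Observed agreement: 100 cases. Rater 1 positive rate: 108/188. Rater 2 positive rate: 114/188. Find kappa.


P_o = 100/188 = 0.531915
P_e = (108*114 + 80*74) / 35344 = 0.515844
kappa = (P_o - P_e) / (1 - P_e)
kappa = (0.531915 - 0.515844) / (1 - 0.515844)
kappa = 0.0332

0.0332


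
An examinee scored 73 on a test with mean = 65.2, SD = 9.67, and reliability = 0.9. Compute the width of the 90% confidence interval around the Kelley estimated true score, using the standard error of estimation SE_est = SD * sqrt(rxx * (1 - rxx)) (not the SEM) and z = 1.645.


True score estimate = 0.9*73 + 0.1*65.2 = 72.22
SE_est = SD * sqrt(rxx * (1 - rxx)) = 9.67 * sqrt(0.9 * 0.1) = 9.67 * sqrt(0.09) = 2.901
CI = T_est +/- z * SE_est, so width = 2 * z * SE_est = 2 * 1.645 * 2.901
Width = 9.5443

9.5443


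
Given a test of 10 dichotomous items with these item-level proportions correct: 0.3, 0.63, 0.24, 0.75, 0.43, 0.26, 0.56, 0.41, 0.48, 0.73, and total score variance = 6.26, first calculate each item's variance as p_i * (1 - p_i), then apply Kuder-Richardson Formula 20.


For each item, compute p_i * q_i:
  Item 1: 0.3 * 0.7 = 0.21
  Item 2: 0.63 * 0.37 = 0.2331
  Item 3: 0.24 * 0.76 = 0.1824
  Item 4: 0.75 * 0.25 = 0.1875
  Item 5: 0.43 * 0.57 = 0.2451
  Item 6: 0.26 * 0.74 = 0.1924
  Item 7: 0.56 * 0.44 = 0.2464
  Item 8: 0.41 * 0.59 = 0.2419
  Item 9: 0.48 * 0.52 = 0.2496
  Item 10: 0.73 * 0.27 = 0.1971
Sum(p_i * q_i) = 0.21 + 0.2331 + 0.1824 + 0.1875 + 0.2451 + 0.1924 + 0.2464 + 0.2419 + 0.2496 + 0.1971 = 2.1855
KR-20 = (k/(k-1)) * (1 - Sum(p_i*q_i) / Var_total)
= (10/9) * (1 - 2.1855/6.26)
= 1.1111 * 0.6509
KR-20 = 0.7232

0.7232


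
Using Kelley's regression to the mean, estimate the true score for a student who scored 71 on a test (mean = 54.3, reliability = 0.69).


T_est = rxx * X + (1 - rxx) * mean
T_est = 0.69 * 71 + 0.31 * 54.3
T_est = 48.99 + 16.833
T_est = 65.823

65.823


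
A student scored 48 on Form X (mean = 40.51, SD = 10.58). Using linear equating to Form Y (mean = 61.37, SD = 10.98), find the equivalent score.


slope = SD_Y / SD_X = 10.98 / 10.58 ~ 1.0378
intercept = mean_Y - slope * mean_X = 61.37 - (10.98 / 10.58) * 40.51 ~ 19.3284
Y = slope * X + intercept. To avoid rounding drift from the rounded slope/intercept, evaluate the equivalent form Y = mean_Y + SD_Y * (X - mean_X) / SD_X at full precision:
Y = 61.37 + 10.98 * (48 - 40.51) / 10.58
Y = 61.37 + 10.98 * 7.49 / 10.58
Y = 61.37 + 82.2402 / 10.58
Y = 61.37 + 7.7732
Y = 69.1432

69.1432


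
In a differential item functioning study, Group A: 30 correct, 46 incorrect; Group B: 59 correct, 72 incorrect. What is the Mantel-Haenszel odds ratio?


Odds_A = 30/46 = 0.6522
Odds_B = 59/72 = 0.8194
OR = Odds_A / Odds_B = 0.6522 / 0.8194
Exactly, OR = (30 * 72) / (46 * 59) = 2160 / 2714
OR = 0.7959

0.7959


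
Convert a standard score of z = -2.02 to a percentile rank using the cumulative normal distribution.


CDF(z) = 0.5 * (1 + erf(z/sqrt(2)))
erf(-1.4284) = -0.9566
CDF = 0.0217
Percentile rank = 0.0217 * 100 = 2.17

2.17


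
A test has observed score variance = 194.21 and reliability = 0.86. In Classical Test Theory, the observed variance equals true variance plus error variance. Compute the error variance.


var_true = rxx * var_obs = 0.86 * 194.21 = 167.0206
var_error = var_obs - var_true
var_error = 194.21 - 167.0206
var_error = 27.1894

27.1894


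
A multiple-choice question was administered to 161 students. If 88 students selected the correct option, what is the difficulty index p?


Item difficulty p = number correct / total examinees
p = 88 / 161
p = 0.5466

0.5466


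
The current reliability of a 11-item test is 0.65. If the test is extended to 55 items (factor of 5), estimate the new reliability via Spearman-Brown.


r_new = (n * rxx) / (1 + (n-1) * rxx)
r_new = (5 * 0.65) / (1 + 4 * 0.65)
r_new = 3.25 / 3.6
r_new = 0.9028

0.9028


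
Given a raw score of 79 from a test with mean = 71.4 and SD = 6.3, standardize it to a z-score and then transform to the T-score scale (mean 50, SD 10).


z = (X - mean) / SD = (79 - 71.4) / 6.3
z = 7.6 / 6.3
z = 1.2063
T-score = T = 50 + 10z
Carry z at full precision (z = 7.6 / 6.3) into the conversion:
T-score = 50 + 10 * (7.6 / 6.3) = 50 + 76 / 6.3
T-score = 50 + 12.0635
T-score = 62.0635

62.0635


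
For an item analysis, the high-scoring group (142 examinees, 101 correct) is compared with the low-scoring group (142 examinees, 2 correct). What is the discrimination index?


p_upper = 101/142 = 0.7113
p_lower = 2/142 = 0.0141
D = 0.7113 - 0.0141 = 0.6972

0.6972


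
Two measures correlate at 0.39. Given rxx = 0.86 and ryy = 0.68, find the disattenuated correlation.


r_corrected = rxy / sqrt(rxx * ryy)
= 0.39 / sqrt(0.86 * 0.68)
= 0.39 / sqrt(0.5848)
= 0.39 / 0.764722
r_corrected = 0.51

0.51


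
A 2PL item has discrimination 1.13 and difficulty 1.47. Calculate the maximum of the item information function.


For 2PL, max info at theta = b = 1.47
I_max = a^2 / 4 = 1.13^2 / 4
= 1.2769 / 4
I_max = 0.3192

0.3192


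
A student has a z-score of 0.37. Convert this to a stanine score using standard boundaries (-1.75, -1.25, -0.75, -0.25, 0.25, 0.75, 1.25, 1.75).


Stanine boundaries: [-1.75, -1.25, -0.75, -0.25, 0.25, 0.75, 1.25, 1.75]
z = 0.37
Check each boundary:
  z >= -1.75 -> could be stanine 2
  z >= -1.25 -> could be stanine 3
  z >= -0.75 -> could be stanine 4
  z >= -0.25 -> could be stanine 5
  z >= 0.25 -> could be stanine 6
  z < 0.75
  z < 1.25
  z < 1.75
Highest qualifying boundary gives stanine = 6

6


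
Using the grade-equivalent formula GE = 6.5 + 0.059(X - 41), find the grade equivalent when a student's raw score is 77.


raw - median = 77 - 41 = 36
slope * diff = 0.059 * 36 = 2.124
GE = 6.5 + 2.124
GE = 8.624

8.624


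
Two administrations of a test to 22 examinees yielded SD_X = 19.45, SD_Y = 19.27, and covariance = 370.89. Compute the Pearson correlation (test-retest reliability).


r = cov(X,Y) / (SD_X * SD_Y)
r = 370.89 / (19.45 * 19.27)
r = 370.89 / 374.8015
r = 0.9896

0.9896


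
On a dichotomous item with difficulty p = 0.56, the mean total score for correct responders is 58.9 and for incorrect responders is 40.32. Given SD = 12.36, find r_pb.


q = 1 - p = 0.44
rpb = ((M1 - M0) / SD) * sqrt(p * q)
rpb = ((58.9 - 40.32) / 12.36) * sqrt(0.56 * 0.44)
rpb = 0.7462

0.7462


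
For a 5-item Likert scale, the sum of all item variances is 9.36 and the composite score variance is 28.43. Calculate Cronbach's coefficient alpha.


alpha = (k/(k-1)) * (1 - sum(si^2)/s_total^2)
= (5/4) * (1 - 9.36/28.43)
alpha = 0.8385

0.8385


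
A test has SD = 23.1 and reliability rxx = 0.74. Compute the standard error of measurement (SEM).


SEM = SD * sqrt(1 - rxx)
SEM = 23.1 * sqrt(1 - 0.74)
SEM = 23.1 * sqrt(0.26) = 23.1 * 0.509902
SEM = 11.7787

11.7787


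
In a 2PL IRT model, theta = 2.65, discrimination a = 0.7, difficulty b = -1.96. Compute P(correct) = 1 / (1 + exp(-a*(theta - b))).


a*(theta - b) = 0.7 * (2.65 - -1.96) = 3.227
exp(-3.227) = 0.0397
P = 1 / (1 + 0.0397)
P = 0.9618

0.9618


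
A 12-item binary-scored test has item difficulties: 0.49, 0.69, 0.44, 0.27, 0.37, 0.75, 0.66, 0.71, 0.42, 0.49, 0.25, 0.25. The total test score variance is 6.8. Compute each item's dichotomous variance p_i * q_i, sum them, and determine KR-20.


For each item, compute p_i * q_i:
  Item 1: 0.49 * 0.51 = 0.2499
  Item 2: 0.69 * 0.31 = 0.2139
  Item 3: 0.44 * 0.56 = 0.2464
  Item 4: 0.27 * 0.73 = 0.1971
  Item 5: 0.37 * 0.63 = 0.2331
  Item 6: 0.75 * 0.25 = 0.1875
  Item 7: 0.66 * 0.34 = 0.2244
  Item 8: 0.71 * 0.29 = 0.2059
  Item 9: 0.42 * 0.58 = 0.2436
  Item 10: 0.49 * 0.51 = 0.2499
  Item 11: 0.25 * 0.75 = 0.1875
  Item 12: 0.25 * 0.75 = 0.1875
Sum(p_i * q_i) = 0.2499 + 0.2139 + 0.2464 + 0.1971 + 0.2331 + 0.1875 + 0.2244 + 0.2059 + 0.2436 + 0.2499 + 0.1875 + 0.1875 = 2.6267
KR-20 = (k/(k-1)) * (1 - Sum(p_i*q_i) / Var_total)
= (12/11) * (1 - 2.6267/6.8)
= 1.0909 * 0.6137
KR-20 = 0.6695

0.6695


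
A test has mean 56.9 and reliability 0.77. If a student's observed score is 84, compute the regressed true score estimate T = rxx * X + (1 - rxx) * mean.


T_est = rxx * X + (1 - rxx) * mean
T_est = 0.77 * 84 + 0.23 * 56.9
T_est = 64.68 + 13.087
T_est = 77.767

77.767


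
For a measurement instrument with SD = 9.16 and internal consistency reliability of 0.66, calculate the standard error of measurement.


SEM = SD * sqrt(1 - rxx)
SEM = 9.16 * sqrt(1 - 0.66)
SEM = 9.16 * sqrt(0.34) = 9.16 * 0.583095
SEM = 5.3412

5.3412


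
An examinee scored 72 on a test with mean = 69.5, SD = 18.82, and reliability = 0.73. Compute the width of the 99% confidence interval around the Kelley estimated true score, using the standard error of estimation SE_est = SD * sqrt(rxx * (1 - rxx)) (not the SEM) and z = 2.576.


True score estimate = 0.73*72 + 0.27*69.5 = 71.325
SE_est = SD * sqrt(rxx * (1 - rxx)) = 18.82 * sqrt(0.73 * 0.27) = 18.82 * sqrt(0.1971) = 8.355317
CI = T_est +/- z * SE_est, so width = 2 * z * SE_est = 2 * 2.576 * 8.355317
Width = 43.0466

43.0466


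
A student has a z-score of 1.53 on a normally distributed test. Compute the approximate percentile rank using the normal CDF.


CDF(z) = 0.5 * (1 + erf(z/sqrt(2)))
erf(1.0819) = 0.874
CDF = 0.937
Percentile rank = 0.937 * 100 = 93.7

93.7


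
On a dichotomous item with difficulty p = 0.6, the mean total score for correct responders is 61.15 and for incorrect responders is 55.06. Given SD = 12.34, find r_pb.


q = 1 - p = 0.4
rpb = ((M1 - M0) / SD) * sqrt(p * q)
rpb = ((61.15 - 55.06) / 12.34) * sqrt(0.6 * 0.4)
rpb = 0.2418

0.2418


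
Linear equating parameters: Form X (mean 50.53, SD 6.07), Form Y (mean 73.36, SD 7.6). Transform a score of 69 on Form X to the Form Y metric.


slope = SD_Y / SD_X = 7.6 / 6.07 ~ 1.2521
intercept = mean_Y - slope * mean_X = 73.36 - (7.6 / 6.07) * 50.53 ~ 10.0934
Y = slope * X + intercept. To avoid rounding drift from the rounded slope/intercept, evaluate the equivalent form Y = mean_Y + SD_Y * (X - mean_X) / SD_X at full precision:
Y = 73.36 + 7.6 * (69 - 50.53) / 6.07
Y = 73.36 + 7.6 * 18.47 / 6.07
Y = 73.36 + 140.372 / 6.07
Y = 73.36 + 23.1255
Y = 96.4855

96.4855


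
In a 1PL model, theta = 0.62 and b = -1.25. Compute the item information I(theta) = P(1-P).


P = 1/(1+exp(-(0.62--1.25))) = 0.8665
I = P*(1-P) = 0.8665 * 0.1335
I = 0.1157

0.1157


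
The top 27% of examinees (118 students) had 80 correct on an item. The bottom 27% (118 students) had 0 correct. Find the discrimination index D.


p_upper = 80/118 = 0.678
p_lower = 0/118 = 0.0
D = 0.678 - 0.0 = 0.678

0.678


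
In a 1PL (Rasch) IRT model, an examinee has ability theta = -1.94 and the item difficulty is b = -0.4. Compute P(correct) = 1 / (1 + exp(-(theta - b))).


theta - b = -1.94 - -0.4 = -1.54
exp(-(theta - b)) = exp(1.54) = 4.6646
P = 1 / (1 + 4.6646)
P = 0.1765

0.1765


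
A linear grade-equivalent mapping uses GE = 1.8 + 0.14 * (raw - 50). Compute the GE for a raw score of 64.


raw - median = 64 - 50 = 14
slope * diff = 0.14 * 14 = 1.96
GE = 1.8 + 1.96
GE = 3.76

3.76


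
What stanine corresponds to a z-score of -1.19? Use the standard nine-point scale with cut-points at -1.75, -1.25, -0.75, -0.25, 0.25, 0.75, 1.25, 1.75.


Stanine boundaries: [-1.75, -1.25, -0.75, -0.25, 0.25, 0.75, 1.25, 1.75]
z = -1.19
Check each boundary:
  z >= -1.75 -> could be stanine 2
  z >= -1.25 -> could be stanine 3
  z < -0.75
  z < -0.25
  z < 0.25
  z < 0.75
  z < 1.25
  z < 1.75
Highest qualifying boundary gives stanine = 3

3


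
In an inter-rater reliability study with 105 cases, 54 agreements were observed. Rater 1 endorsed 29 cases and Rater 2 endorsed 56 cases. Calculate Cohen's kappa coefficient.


P_o = 54/105 = 0.514286
P_e = (29*56 + 76*49) / 11025 = 0.485079
kappa = (P_o - P_e) / (1 - P_e)
kappa = (0.514286 - 0.485079) / (1 - 0.485079)
kappa = 0.0567

0.0567


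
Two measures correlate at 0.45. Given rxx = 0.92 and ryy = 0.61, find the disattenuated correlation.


r_corrected = rxy / sqrt(rxx * ryy)
= 0.45 / sqrt(0.92 * 0.61)
= 0.45 / sqrt(0.5612)
= 0.45 / 0.749133
r_corrected = 0.6007

0.6007


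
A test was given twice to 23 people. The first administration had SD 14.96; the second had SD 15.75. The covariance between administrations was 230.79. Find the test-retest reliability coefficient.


r = cov(X,Y) / (SD_X * SD_Y)
r = 230.79 / (14.96 * 15.75)
r = 230.79 / 235.62
r = 0.9795

0.9795


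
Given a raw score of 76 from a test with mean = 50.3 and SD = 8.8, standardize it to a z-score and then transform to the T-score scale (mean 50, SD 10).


z = (X - mean) / SD = (76 - 50.3) / 8.8
z = 25.7 / 8.8
z = 2.9205
T-score = T = 50 + 10z
Carry z at full precision (z = 25.7 / 8.8) into the conversion:
T-score = 50 + 10 * (25.7 / 8.8) = 50 + 257 / 8.8
T-score = 50 + 29.2045
T-score = 79.2045

79.2045


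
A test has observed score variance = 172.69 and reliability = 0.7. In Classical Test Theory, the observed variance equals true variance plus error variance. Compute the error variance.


var_true = rxx * var_obs = 0.7 * 172.69 = 120.883
var_error = var_obs - var_true
var_error = 172.69 - 120.883
var_error = 51.807

51.807


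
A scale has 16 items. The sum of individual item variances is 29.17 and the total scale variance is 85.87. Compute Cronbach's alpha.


alpha = (k/(k-1)) * (1 - sum(si^2)/s_total^2)
= (16/15) * (1 - 29.17/85.87)
alpha = 0.7043

0.7043


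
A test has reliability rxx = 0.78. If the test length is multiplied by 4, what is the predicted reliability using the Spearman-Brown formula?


r_new = (n * rxx) / (1 + (n-1) * rxx)
r_new = (4 * 0.78) / (1 + 3 * 0.78)
r_new = 3.12 / 3.34
r_new = 0.9341

0.9341


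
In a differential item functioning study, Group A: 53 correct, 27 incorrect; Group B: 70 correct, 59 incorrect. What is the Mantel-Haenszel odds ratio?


Odds_A = 53/27 = 1.963
Odds_B = 70/59 = 1.1864
OR = Odds_A / Odds_B = 1.963 / 1.1864
Exactly, OR = (53 * 59) / (27 * 70) = 3127 / 1890
OR = 1.6545

1.6545


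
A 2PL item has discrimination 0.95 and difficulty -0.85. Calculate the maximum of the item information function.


For 2PL, max info at theta = b = -0.85
I_max = a^2 / 4 = 0.95^2 / 4
= 0.9025 / 4
I_max = 0.2256

0.2256


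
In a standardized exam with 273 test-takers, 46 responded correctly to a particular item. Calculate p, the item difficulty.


Item difficulty p = number correct / total examinees
p = 46 / 273
p = 0.1685

0.1685


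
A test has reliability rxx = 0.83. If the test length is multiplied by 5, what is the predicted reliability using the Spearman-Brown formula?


r_new = (n * rxx) / (1 + (n-1) * rxx)
r_new = (5 * 0.83) / (1 + 4 * 0.83)
r_new = 4.15 / 4.32
r_new = 0.9606

0.9606


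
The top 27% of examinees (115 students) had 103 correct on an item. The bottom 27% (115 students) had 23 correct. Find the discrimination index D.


p_upper = 103/115 = 0.8957
p_lower = 23/115 = 0.2
D = 0.8957 - 0.2 = 0.6957

0.6957


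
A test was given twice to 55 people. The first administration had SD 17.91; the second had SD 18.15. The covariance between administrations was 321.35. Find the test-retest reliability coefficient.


r = cov(X,Y) / (SD_X * SD_Y)
r = 321.35 / (17.91 * 18.15)
r = 321.35 / 325.0665
r = 0.9886

0.9886


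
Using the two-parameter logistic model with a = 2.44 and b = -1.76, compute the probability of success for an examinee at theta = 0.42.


a*(theta - b) = 2.44 * (0.42 - -1.76) = 5.3192
exp(-5.3192) = 0.0049
P = 1 / (1 + 0.0049)
P = 0.9951

0.9951


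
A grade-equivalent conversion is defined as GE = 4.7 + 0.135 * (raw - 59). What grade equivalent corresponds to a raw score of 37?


raw - median = 37 - 59 = -22
slope * diff = 0.135 * -22 = -2.97
GE = 4.7 + -2.97
GE = 1.73

1.73


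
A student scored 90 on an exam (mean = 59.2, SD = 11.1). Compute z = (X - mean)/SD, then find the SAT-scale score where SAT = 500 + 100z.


z = (X - mean) / SD = (90 - 59.2) / 11.1
z = 30.8 / 11.1
z = 2.7748
SAT-scale = SAT = 500 + 100z
Carry z at full precision (z = 30.8 / 11.1) into the conversion:
SAT-scale = 500 + 100 * (30.8 / 11.1) = 500 + 3080 / 11.1
SAT-scale = 500 + 277.4775
SAT-scale = 777.4775

777.4775


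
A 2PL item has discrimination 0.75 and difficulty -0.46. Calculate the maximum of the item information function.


For 2PL, max info at theta = b = -0.46
I_max = a^2 / 4 = 0.75^2 / 4
= 0.5625 / 4
I_max = 0.1406

0.1406


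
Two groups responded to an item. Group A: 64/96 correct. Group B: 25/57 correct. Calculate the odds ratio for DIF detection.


Odds_A = 64/32 = 2.0
Odds_B = 25/32 = 0.7812
OR = Odds_A / Odds_B = 2.0 / 0.7812
Exactly, OR = (64 * 32) / (32 * 25) = 2048 / 800
OR = 2.56

2.56


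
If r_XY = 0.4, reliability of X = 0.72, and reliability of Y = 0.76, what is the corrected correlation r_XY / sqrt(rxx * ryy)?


r_corrected = rxy / sqrt(rxx * ryy)
= 0.4 / sqrt(0.72 * 0.76)
= 0.4 / sqrt(0.5472)
= 0.4 / 0.73973
r_corrected = 0.5407

0.5407


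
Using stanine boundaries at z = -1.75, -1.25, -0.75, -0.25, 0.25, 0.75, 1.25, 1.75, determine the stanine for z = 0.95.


Stanine boundaries: [-1.75, -1.25, -0.75, -0.25, 0.25, 0.75, 1.25, 1.75]
z = 0.95
Check each boundary:
  z >= -1.75 -> could be stanine 2
  z >= -1.25 -> could be stanine 3
  z >= -0.75 -> could be stanine 4
  z >= -0.25 -> could be stanine 5
  z >= 0.25 -> could be stanine 6
  z >= 0.75 -> could be stanine 7
  z < 1.25
  z < 1.75
Highest qualifying boundary gives stanine = 7

7


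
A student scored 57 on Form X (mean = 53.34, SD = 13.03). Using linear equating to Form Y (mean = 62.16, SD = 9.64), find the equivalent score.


slope = SD_Y / SD_X = 9.64 / 13.03 ~ 0.7398
intercept = mean_Y - slope * mean_X = 62.16 - (9.64 / 13.03) * 53.34 ~ 22.6974
Y = slope * X + intercept. To avoid rounding drift from the rounded slope/intercept, evaluate the equivalent form Y = mean_Y + SD_Y * (X - mean_X) / SD_X at full precision:
Y = 62.16 + 9.64 * (57 - 53.34) / 13.03
Y = 62.16 + 9.64 * 3.66 / 13.03
Y = 62.16 + 35.2824 / 13.03
Y = 62.16 + 2.7078
Y = 64.8678

64.8678


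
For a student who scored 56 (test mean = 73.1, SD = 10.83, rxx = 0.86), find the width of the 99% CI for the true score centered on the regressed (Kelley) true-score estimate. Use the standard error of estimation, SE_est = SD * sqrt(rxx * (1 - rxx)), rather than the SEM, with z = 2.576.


True score estimate = 0.86*56 + 0.14*73.1 = 58.394
SE_est = SD * sqrt(rxx * (1 - rxx)) = 10.83 * sqrt(0.86 * 0.14) = 10.83 * sqrt(0.1204) = 3.75787
CI = T_est +/- z * SE_est, so width = 2 * z * SE_est = 2 * 2.576 * 3.75787
Width = 19.3605

19.3605


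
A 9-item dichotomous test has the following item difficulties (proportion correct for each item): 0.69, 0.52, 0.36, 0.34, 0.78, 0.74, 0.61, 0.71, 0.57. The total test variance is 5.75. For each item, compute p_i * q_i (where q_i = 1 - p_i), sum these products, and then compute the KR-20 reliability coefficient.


For each item, compute p_i * q_i:
  Item 1: 0.69 * 0.31 = 0.2139
  Item 2: 0.52 * 0.48 = 0.2496
  Item 3: 0.36 * 0.64 = 0.2304
  Item 4: 0.34 * 0.66 = 0.2244
  Item 5: 0.78 * 0.22 = 0.1716
  Item 6: 0.74 * 0.26 = 0.1924
  Item 7: 0.61 * 0.39 = 0.2379
  Item 8: 0.71 * 0.29 = 0.2059
  Item 9: 0.57 * 0.43 = 0.2451
Sum(p_i * q_i) = 0.2139 + 0.2496 + 0.2304 + 0.2244 + 0.1716 + 0.1924 + 0.2379 + 0.2059 + 0.2451 = 1.9712
KR-20 = (k/(k-1)) * (1 - Sum(p_i*q_i) / Var_total)
= (9/8) * (1 - 1.9712/5.75)
= 1.125 * 0.6572
KR-20 = 0.7393

0.7393


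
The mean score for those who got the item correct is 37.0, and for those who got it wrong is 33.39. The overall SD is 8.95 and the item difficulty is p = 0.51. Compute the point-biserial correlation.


q = 1 - p = 0.49
rpb = ((M1 - M0) / SD) * sqrt(p * q)
rpb = ((37.0 - 33.39) / 8.95) * sqrt(0.51 * 0.49)
rpb = 0.2016

0.2016


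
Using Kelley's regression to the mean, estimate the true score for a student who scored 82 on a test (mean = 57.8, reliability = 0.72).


T_est = rxx * X + (1 - rxx) * mean
T_est = 0.72 * 82 + 0.28 * 57.8
T_est = 59.04 + 16.184
T_est = 75.224

75.224


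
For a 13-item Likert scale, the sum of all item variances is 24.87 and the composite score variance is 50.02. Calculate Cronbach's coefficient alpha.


alpha = (k/(k-1)) * (1 - sum(si^2)/s_total^2)
= (13/12) * (1 - 24.87/50.02)
alpha = 0.5447

0.5447


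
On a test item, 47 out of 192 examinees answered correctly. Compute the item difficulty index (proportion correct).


Item difficulty p = number correct / total examinees
p = 47 / 192
p = 0.2448

0.2448


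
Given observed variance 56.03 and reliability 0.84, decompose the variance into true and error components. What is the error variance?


var_true = rxx * var_obs = 0.84 * 56.03 = 47.0652
var_error = var_obs - var_true
var_error = 56.03 - 47.0652
var_error = 8.9648

8.9648


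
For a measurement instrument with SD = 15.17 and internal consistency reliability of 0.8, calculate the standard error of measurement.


SEM = SD * sqrt(1 - rxx)
SEM = 15.17 * sqrt(1 - 0.8)
SEM = 15.17 * sqrt(0.2) = 15.17 * 0.447214
SEM = 6.7842

6.7842


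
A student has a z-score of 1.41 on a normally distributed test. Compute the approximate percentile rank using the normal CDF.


CDF(z) = 0.5 * (1 + erf(z/sqrt(2)))
erf(0.997) = 0.8415
CDF = 0.9207
Percentile rank = 0.9207 * 100 = 92.07

92.07


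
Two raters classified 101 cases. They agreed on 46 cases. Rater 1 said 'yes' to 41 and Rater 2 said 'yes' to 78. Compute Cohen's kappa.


P_o = 46/101 = 0.455446
P_e = (41*78 + 60*23) / 10201 = 0.44878
kappa = (P_o - P_e) / (1 - P_e)
kappa = (0.455446 - 0.44878) / (1 - 0.44878)
kappa = 0.0121

0.0121


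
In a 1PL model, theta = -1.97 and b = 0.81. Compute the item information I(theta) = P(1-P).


P = 1/(1+exp(-(-1.97-0.81))) = 0.0584
I = P*(1-P) = 0.0584 * 0.9416
I = 0.055

0.055


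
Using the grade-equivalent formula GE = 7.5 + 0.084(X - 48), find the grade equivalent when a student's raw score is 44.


raw - median = 44 - 48 = -4
slope * diff = 0.084 * -4 = -0.336
GE = 7.5 + -0.336
GE = 7.164

7.164


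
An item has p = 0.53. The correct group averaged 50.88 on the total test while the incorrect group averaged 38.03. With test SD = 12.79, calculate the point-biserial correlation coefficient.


q = 1 - p = 0.47
rpb = ((M1 - M0) / SD) * sqrt(p * q)
rpb = ((50.88 - 38.03) / 12.79) * sqrt(0.53 * 0.47)
rpb = 0.5014

0.5014


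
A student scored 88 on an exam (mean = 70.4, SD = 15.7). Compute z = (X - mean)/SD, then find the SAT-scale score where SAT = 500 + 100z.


z = (X - mean) / SD = (88 - 70.4) / 15.7
z = 17.6 / 15.7
z = 1.121
SAT-scale = SAT = 500 + 100z
Carry z at full precision (z = 17.6 / 15.7) into the conversion:
SAT-scale = 500 + 100 * (17.6 / 15.7) = 500 + 1760 / 15.7
SAT-scale = 500 + 112.1019
SAT-scale = 612.1019

612.1019


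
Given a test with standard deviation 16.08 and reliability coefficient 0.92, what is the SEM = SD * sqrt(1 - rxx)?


SEM = SD * sqrt(1 - rxx)
SEM = 16.08 * sqrt(1 - 0.92)
SEM = 16.08 * sqrt(0.08) = 16.08 * 0.282843
SEM = 4.5481

4.5481


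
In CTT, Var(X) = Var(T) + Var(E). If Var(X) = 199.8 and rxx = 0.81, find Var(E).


var_true = rxx * var_obs = 0.81 * 199.8 = 161.838
var_error = var_obs - var_true
var_error = 199.8 - 161.838
var_error = 37.962

37.962


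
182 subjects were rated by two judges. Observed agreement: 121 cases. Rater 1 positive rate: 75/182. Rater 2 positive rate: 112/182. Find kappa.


P_o = 121/182 = 0.664835
P_e = (75*112 + 107*70) / 33124 = 0.479713
kappa = (P_o - P_e) / (1 - P_e)
kappa = (0.664835 - 0.479713) / (1 - 0.479713)
kappa = 0.3558

0.3558


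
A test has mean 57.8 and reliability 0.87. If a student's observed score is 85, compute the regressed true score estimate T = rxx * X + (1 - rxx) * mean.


T_est = rxx * X + (1 - rxx) * mean
T_est = 0.87 * 85 + 0.13 * 57.8
T_est = 73.95 + 7.514
T_est = 81.464

81.464


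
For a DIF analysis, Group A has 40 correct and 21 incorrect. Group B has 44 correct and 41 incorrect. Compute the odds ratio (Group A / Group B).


Odds_A = 40/21 = 1.9048
Odds_B = 44/41 = 1.0732
OR = Odds_A / Odds_B = 1.9048 / 1.0732
Exactly, OR = (40 * 41) / (21 * 44) = 1640 / 924
OR = 1.7749

1.7749


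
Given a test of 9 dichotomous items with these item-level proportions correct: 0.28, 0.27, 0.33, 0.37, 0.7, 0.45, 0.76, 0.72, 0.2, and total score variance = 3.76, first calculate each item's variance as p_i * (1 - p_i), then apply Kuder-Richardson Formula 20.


For each item, compute p_i * q_i:
  Item 1: 0.28 * 0.72 = 0.2016
  Item 2: 0.27 * 0.73 = 0.1971
  Item 3: 0.33 * 0.67 = 0.2211
  Item 4: 0.37 * 0.63 = 0.2331
  Item 5: 0.7 * 0.3 = 0.21
  Item 6: 0.45 * 0.55 = 0.2475
  Item 7: 0.76 * 0.24 = 0.1824
  Item 8: 0.72 * 0.28 = 0.2016
  Item 9: 0.2 * 0.8 = 0.16
Sum(p_i * q_i) = 0.2016 + 0.1971 + 0.2211 + 0.2331 + 0.21 + 0.2475 + 0.1824 + 0.2016 + 0.16 = 1.8544
KR-20 = (k/(k-1)) * (1 - Sum(p_i*q_i) / Var_total)
= (9/8) * (1 - 1.8544/3.76)
= 1.125 * 0.5068
KR-20 = 0.5702

0.5702


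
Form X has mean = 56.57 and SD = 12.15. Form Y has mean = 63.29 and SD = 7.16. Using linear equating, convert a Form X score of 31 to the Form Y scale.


slope = SD_Y / SD_X = 7.16 / 12.15 ~ 0.5893
intercept = mean_Y - slope * mean_X = 63.29 - (7.16 / 12.15) * 56.57 ~ 29.9533
Y = slope * X + intercept. To avoid rounding drift from the rounded slope/intercept, evaluate the equivalent form Y = mean_Y + SD_Y * (X - mean_X) / SD_X at full precision:
Y = 63.29 + 7.16 * (31 - 56.57) / 12.15
Y = 63.29 - 7.16 * 25.57 / 12.15
Y = 63.29 - 183.0812 / 12.15
Y = 63.29 - 15.0684
Y = 48.2216

48.2216


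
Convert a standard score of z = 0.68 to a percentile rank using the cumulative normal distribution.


CDF(z) = 0.5 * (1 + erf(z/sqrt(2)))
erf(0.4808) = 0.5035
CDF = 0.7517
Percentile rank = 0.7517 * 100 = 75.17

75.17


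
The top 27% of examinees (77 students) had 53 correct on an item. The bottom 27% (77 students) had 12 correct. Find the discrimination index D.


p_upper = 53/77 = 0.6883
p_lower = 12/77 = 0.1558
D = 0.6883 - 0.1558 = 0.5325

0.5325


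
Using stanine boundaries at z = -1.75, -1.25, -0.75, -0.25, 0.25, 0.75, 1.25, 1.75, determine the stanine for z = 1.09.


Stanine boundaries: [-1.75, -1.25, -0.75, -0.25, 0.25, 0.75, 1.25, 1.75]
z = 1.09
Check each boundary:
  z >= -1.75 -> could be stanine 2
  z >= -1.25 -> could be stanine 3
  z >= -0.75 -> could be stanine 4
  z >= -0.25 -> could be stanine 5
  z >= 0.25 -> could be stanine 6
  z >= 0.75 -> could be stanine 7
  z < 1.25
  z < 1.75
Highest qualifying boundary gives stanine = 7

7


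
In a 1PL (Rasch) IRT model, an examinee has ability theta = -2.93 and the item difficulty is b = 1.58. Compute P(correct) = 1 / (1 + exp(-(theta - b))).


theta - b = -2.93 - 1.58 = -4.51
exp(-(theta - b)) = exp(4.51) = 90.9218
P = 1 / (1 + 90.9218)
P = 0.0109

0.0109


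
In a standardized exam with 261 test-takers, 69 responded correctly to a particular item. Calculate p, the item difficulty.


Item difficulty p = number correct / total examinees
p = 69 / 261
p = 0.2644

0.2644


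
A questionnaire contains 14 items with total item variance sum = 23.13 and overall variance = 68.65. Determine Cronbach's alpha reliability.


alpha = (k/(k-1)) * (1 - sum(si^2)/s_total^2)
= (14/13) * (1 - 23.13/68.65)
alpha = 0.7141

0.7141


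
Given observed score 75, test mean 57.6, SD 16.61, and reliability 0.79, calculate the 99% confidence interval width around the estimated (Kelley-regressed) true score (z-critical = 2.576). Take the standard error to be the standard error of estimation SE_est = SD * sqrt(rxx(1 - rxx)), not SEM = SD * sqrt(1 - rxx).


True score estimate = 0.79*75 + 0.21*57.6 = 71.346
SE_est = SD * sqrt(rxx * (1 - rxx)) = 16.61 * sqrt(0.79 * 0.21) = 16.61 * sqrt(0.1659) = 6.76539
CI = T_est +/- z * SE_est, so width = 2 * z * SE_est = 2 * 2.576 * 6.76539
Width = 34.8553

34.8553


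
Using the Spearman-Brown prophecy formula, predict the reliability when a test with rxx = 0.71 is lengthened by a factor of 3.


r_new = (n * rxx) / (1 + (n-1) * rxx)
r_new = (3 * 0.71) / (1 + 2 * 0.71)
r_new = 2.13 / 2.42
r_new = 0.8802

0.8802


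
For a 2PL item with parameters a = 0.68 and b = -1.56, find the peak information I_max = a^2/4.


For 2PL, max info at theta = b = -1.56
I_max = a^2 / 4 = 0.68^2 / 4
= 0.4624 / 4
I_max = 0.1156

0.1156


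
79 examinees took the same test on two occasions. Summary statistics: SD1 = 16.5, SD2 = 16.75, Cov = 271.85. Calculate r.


r = cov(X,Y) / (SD_X * SD_Y)
r = 271.85 / (16.5 * 16.75)
r = 271.85 / 276.375
r = 0.9836

0.9836


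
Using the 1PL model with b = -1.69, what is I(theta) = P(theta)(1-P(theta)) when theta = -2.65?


P = 1/(1+exp(-(-2.65--1.69))) = 0.2769
I = P*(1-P) = 0.2769 * 0.7231
I = 0.2002

0.2002


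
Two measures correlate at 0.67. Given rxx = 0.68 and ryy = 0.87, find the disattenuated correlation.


r_corrected = rxy / sqrt(rxx * ryy)
= 0.67 / sqrt(0.68 * 0.87)
= 0.67 / sqrt(0.5916)
= 0.67 / 0.769155
r_corrected = 0.8711

0.8711


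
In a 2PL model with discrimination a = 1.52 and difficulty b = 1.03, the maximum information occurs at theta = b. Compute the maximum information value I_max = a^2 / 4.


For 2PL, max info at theta = b = 1.03
I_max = a^2 / 4 = 1.52^2 / 4
= 2.3104 / 4
I_max = 0.5776

0.5776


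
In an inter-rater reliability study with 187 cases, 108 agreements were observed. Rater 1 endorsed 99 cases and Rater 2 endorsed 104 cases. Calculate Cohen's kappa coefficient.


P_o = 108/187 = 0.57754
P_e = (99*104 + 88*83) / 34969 = 0.503303
kappa = (P_o - P_e) / (1 - P_e)
kappa = (0.57754 - 0.503303) / (1 - 0.503303)
kappa = 0.1495

0.1495


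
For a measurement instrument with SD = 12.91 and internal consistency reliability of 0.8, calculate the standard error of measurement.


SEM = SD * sqrt(1 - rxx)
SEM = 12.91 * sqrt(1 - 0.8)
SEM = 12.91 * sqrt(0.2) = 12.91 * 0.447214
SEM = 5.7735

5.7735


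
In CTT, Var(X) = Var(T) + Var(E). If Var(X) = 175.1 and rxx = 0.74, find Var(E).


var_true = rxx * var_obs = 0.74 * 175.1 = 129.574
var_error = var_obs - var_true
var_error = 175.1 - 129.574
var_error = 45.526

45.526


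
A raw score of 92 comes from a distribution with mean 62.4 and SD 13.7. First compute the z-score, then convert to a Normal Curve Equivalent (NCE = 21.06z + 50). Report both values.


z = (X - mean) / SD = (92 - 62.4) / 13.7
z = 29.6 / 13.7
z = 2.1606
NCE = NCE = 21.06z + 50
Carry z at full precision (z = 29.6 / 13.7) into the conversion:
NCE = 21.06 * (29.6 / 13.7) + 50 = 623.376 / 13.7 + 50
NCE = 45.5019 + 50
NCE = 95.5019

95.5019


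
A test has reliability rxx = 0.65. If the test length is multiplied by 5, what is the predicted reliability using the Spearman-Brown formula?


r_new = (n * rxx) / (1 + (n-1) * rxx)
r_new = (5 * 0.65) / (1 + 4 * 0.65)
r_new = 3.25 / 3.6
r_new = 0.9028

0.9028


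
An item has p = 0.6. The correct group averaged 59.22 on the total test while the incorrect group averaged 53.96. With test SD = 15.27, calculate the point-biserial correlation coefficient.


q = 1 - p = 0.4
rpb = ((M1 - M0) / SD) * sqrt(p * q)
rpb = ((59.22 - 53.96) / 15.27) * sqrt(0.6 * 0.4)
rpb = 0.1688

0.1688


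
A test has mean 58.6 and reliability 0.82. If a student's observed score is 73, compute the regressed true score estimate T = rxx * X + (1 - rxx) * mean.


T_est = rxx * X + (1 - rxx) * mean
T_est = 0.82 * 73 + 0.18 * 58.6
T_est = 59.86 + 10.548
T_est = 70.408

70.408


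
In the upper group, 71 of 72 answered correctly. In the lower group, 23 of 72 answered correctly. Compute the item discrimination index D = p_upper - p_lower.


p_upper = 71/72 = 0.9861
p_lower = 23/72 = 0.3194
D = 0.9861 - 0.3194 = 0.6667

0.6667


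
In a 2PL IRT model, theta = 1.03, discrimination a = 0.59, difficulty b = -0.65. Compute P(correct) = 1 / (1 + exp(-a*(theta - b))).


a*(theta - b) = 0.59 * (1.03 - -0.65) = 0.9912
exp(-0.9912) = 0.3711
P = 1 / (1 + 0.3711)
P = 0.7293

0.7293


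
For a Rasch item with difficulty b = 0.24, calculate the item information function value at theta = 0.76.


P = 1/(1+exp(-(0.76-0.24))) = 0.6271
I = P*(1-P) = 0.6271 * 0.3729
I = 0.2338

0.2338
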